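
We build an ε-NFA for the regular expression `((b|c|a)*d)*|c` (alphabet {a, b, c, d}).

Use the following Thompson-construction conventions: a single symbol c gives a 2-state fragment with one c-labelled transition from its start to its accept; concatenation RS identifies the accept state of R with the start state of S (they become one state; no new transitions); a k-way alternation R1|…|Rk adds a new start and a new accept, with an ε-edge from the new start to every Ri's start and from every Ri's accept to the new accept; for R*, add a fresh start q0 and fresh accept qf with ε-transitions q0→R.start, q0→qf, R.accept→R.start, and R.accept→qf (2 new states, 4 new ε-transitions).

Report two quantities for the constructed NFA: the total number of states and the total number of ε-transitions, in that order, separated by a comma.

17, 18

Recursing over subexpressions:
Each of the 5 symbol leaves contributes 2 states and 0 ε-transitions.
  b|c|a → 8 states, 6 ε-transitions
  (b|c|a)* → 10 states, 10 ε-transitions
  (b|c|a)*d → 11 states, 10 ε-transitions
  ((b|c|a)*d)* → 13 states, 14 ε-transitions
  ((b|c|a)*d)*|c → 17 states, 18 ε-transitions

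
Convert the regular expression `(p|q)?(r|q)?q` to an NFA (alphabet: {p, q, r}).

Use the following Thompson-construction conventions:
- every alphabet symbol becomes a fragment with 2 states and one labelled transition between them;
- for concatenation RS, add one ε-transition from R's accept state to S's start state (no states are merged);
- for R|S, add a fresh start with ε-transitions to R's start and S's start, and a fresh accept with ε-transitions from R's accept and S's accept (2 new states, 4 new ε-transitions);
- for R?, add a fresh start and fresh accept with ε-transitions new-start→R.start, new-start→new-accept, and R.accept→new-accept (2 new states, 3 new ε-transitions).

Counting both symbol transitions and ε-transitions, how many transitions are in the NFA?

21

Building bottom-up:
Each of the 5 symbol leaves contributes 1 transition (1 symbol, 0 ε).
  p|q → 6 transitions (2 symbol, 4 ε)
  (p|q)? → 9 transitions (2 symbol, 7 ε)
  r|q → 6 transitions (2 symbol, 4 ε)
  (r|q)? → 9 transitions (2 symbol, 7 ε)
  (p|q)?(r|q)?q → 21 transitions (5 symbol, 16 ε)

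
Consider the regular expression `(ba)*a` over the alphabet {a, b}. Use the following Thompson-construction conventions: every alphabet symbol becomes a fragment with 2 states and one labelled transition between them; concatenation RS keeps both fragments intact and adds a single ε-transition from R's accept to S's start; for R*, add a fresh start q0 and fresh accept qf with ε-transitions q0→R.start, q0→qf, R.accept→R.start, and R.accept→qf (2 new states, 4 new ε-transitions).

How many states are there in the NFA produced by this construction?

8

Recursing over subexpressions:
Each of the 3 symbol leaves contributes a 2-state fragment.
  ba → 4 states
  (ba)* → 6 states
  (ba)*a → 8 states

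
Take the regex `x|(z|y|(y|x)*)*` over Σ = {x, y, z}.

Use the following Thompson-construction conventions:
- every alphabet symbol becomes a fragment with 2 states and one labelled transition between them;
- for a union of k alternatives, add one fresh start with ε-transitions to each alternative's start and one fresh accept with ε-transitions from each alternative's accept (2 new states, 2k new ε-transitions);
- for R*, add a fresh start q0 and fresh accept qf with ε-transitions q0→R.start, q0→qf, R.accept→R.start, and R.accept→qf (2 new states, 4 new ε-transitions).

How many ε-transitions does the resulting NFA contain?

Bottom-up over the parse tree:
Each of the 5 symbol leaves contributes 0 ε-transitions.
  y|x : 4 ε-transitions
  (y|x)* : 8 ε-transitions
  z|y|(y|x)* : 14 ε-transitions
  (z|y|(y|x)*)* : 18 ε-transitions
  x|(z|y|(y|x)*)* : 22 ε-transitions

22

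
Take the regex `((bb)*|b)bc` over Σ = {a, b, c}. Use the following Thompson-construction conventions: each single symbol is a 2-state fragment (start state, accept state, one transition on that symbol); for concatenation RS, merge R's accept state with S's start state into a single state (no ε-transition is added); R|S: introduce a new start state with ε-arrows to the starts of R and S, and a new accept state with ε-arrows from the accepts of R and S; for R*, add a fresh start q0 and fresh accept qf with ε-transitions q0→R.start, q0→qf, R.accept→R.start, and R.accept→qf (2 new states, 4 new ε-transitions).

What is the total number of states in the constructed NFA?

Building bottom-up:
Each of the 5 symbol leaves contributes a 2-state fragment.
  bb → 3 states
  (bb)* → 5 states
  (bb)*|b → 9 states
  ((bb)*|b)bc → 11 states

11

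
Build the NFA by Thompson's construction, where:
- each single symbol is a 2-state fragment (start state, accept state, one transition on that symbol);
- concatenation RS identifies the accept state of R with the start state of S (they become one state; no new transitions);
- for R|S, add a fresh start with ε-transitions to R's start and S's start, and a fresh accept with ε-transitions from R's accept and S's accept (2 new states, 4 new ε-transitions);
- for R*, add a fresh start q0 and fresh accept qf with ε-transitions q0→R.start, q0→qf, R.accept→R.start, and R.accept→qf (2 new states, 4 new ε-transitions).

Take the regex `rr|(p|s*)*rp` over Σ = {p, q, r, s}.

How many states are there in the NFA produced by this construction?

17

By structural recursion:
Each of the 6 symbol leaves contributes a 2-state fragment.
  rr : 3 states
  s* : 4 states
  p|s* : 8 states
  (p|s*)* : 10 states
  (p|s*)*rp : 12 states
  rr|(p|s*)*rp : 17 states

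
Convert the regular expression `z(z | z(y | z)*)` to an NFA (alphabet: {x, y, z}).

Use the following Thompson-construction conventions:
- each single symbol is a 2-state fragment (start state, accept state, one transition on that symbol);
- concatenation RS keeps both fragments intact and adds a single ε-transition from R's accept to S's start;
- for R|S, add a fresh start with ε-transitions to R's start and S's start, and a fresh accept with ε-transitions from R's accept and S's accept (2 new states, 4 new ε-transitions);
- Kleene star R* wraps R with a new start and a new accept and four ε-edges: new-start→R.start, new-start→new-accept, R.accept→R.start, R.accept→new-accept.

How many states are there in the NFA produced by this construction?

16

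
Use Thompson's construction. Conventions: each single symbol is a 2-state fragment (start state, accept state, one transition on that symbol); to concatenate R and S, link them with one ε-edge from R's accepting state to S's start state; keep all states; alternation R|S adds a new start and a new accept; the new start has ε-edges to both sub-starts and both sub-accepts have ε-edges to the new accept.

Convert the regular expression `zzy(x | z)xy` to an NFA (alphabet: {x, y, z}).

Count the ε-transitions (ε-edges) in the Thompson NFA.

Per subexpression:
Each of the 7 symbol leaves contributes 0 ε-transitions.
  x | z = 4 ε-transitions
  zzy(x | z)xy = 9 ε-transitions

9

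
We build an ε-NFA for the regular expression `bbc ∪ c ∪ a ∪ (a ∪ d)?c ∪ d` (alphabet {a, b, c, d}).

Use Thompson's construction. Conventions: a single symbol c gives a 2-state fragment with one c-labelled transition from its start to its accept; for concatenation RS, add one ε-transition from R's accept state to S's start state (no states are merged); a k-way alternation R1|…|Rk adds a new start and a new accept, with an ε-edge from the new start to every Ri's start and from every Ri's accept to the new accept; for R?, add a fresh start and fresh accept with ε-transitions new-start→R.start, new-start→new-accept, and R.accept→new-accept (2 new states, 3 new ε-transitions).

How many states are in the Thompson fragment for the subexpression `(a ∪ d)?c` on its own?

Fragment for `(a ∪ d)?c`:
Each of the 3 symbol leaves contributes a 2-state fragment.
  a ∪ d = 6 states
  (a ∪ d)? = 8 states
  (a ∪ d)?c = 10 states

10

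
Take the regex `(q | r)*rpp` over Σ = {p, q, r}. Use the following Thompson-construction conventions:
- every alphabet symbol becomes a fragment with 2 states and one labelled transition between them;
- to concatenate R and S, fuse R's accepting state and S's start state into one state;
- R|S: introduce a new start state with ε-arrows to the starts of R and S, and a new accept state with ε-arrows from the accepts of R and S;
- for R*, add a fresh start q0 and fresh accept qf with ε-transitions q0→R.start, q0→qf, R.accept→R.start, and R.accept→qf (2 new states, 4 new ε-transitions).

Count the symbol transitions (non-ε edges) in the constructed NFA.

By structural recursion:
Each of the 5 symbol leaves contributes exactly 1 symbol transition.
  q | r — 2 symbol transitions
  (q | r)* — 2 symbol transitions
  (q | r)*rpp — 5 symbol transitions

5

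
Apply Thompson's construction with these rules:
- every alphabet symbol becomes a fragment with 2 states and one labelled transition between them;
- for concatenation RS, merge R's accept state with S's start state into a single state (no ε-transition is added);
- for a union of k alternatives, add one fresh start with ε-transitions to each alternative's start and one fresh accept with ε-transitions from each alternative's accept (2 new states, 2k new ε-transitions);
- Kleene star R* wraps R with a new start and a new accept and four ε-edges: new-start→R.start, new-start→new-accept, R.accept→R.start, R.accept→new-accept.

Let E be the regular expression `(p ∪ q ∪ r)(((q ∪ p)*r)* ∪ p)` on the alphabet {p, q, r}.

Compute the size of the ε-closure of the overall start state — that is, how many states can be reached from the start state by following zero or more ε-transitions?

4

Compute the ε-closure size of each fragment's start state recursively; a symbol fragment's start has no outgoing ε-edge, so its closure is just itself (size 1).
  p ∪ q ∪ r → new start ε-reaches every alternative's start; none of them accept ε, so the new accept is not reached: |closure| = 1 + 1 + 1 + 1 = 4
  q ∪ p → |closure| = 1 + 1 + 1 = 3 (the new accept is not ε-reachable since no branch accepts ε)
  (q ∪ p)* → |closure| = 1 (new start) + 3 (body) + 1 (new accept) = 5
  (q ∪ p)*r → the left operand accepts ε, so the closure extends into the next operand (the shared merged state is already counted); |closure| = 5 + (1−1) = 5
  ((q ∪ p)*r)* → the star's fresh start ε-reaches both the body's start and the fresh accept: |closure| = 2 + 5 = 7
  ((q ∪ p)*r)* ∪ p → |closure| = 1 (new start) + (7 + 1) + 1 (new accept, since some branch ε-reaches its own accept) = 10
  (p ∪ q ∪ r)(((q ∪ p)*r)* ∪ p) → same as the first factor's closure: |closure| = 4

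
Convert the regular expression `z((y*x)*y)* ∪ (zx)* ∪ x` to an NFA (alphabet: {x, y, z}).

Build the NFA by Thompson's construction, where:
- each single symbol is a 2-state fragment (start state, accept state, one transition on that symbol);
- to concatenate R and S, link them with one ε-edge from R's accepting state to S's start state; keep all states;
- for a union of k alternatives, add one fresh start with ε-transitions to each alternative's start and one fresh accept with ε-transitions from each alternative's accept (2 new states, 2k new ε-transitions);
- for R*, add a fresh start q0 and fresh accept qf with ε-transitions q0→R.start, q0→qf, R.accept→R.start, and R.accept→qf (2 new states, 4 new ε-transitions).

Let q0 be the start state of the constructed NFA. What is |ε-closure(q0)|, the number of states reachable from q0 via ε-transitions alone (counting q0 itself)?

7

Work bottom-up. For each fragment F, track |ε-closure(F.start)| and whether F's accept lies in that closure (i.e. whether F accepts ε). A single-symbol fragment has closure size 1 and does not accept ε.
  y* — new start has ε-edges to the inner start and to the new accept, so |closure| = 2 + 1 = 3
  y*x — the left operand accepts ε, so the closure extends into the next operand (via the concat ε-link); |closure| = 3 + 1 = 4
  (y*x)* — |closure| = 1 (new start) + 4 (body) + 1 (new accept) = 6
  (y*x)*y — |closure| = 6 + 1 = 7 (closure spills across the concat boundary because the left factor accepts ε)
  ((y*x)*y)* — the star's fresh start ε-reaches both the body's start and the fresh accept: |closure| = 2 + 7 = 9
  z((y*x)*y)* — |closure| equals the left operand's closure size = 1 (its accept is not ε-reachable, so the closure stops there)
  zx — |closure| equals the left operand's closure size = 1 (its accept is not ε-reachable, so the closure stops there)
  (zx)* — the star's fresh start ε-reaches both the body's start and the fresh accept: |closure| = 2 + 1 = 3
  z((y*x)*y)* ∪ (zx)* ∪ x — |closure| = 1 (new start) + (1 + 3 + 1) + 1 (new accept, since some branch ε-reaches its own accept) = 7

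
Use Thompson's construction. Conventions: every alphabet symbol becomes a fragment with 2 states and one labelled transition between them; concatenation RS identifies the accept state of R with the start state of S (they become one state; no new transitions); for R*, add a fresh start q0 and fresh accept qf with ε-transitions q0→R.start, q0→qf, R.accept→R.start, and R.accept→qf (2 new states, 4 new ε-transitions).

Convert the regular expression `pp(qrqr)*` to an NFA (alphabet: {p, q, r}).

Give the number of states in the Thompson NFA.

Bottom-up over the parse tree:
Each of the 6 symbol leaves contributes a 2-state fragment.
  qrqr = 5 states
  (qrqr)* = 7 states
  pp(qrqr)* = 9 states

9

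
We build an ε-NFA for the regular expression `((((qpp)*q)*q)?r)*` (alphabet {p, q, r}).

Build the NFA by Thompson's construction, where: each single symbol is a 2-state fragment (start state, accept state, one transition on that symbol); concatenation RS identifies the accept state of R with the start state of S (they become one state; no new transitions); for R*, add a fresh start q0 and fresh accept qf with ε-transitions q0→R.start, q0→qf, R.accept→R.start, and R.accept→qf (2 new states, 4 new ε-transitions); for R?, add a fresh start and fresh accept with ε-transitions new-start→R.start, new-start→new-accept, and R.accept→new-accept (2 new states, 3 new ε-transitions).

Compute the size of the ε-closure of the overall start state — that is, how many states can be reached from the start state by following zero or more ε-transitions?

9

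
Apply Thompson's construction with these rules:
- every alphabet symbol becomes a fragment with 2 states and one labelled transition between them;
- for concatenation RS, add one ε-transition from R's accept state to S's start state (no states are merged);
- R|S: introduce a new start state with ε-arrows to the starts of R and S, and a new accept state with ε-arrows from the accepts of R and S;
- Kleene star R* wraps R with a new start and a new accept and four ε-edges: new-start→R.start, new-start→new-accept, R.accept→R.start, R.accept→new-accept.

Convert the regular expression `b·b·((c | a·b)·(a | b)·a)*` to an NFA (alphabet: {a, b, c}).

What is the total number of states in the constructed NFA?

By structural recursion:
Each of the 8 symbol leaves contributes a 2-state fragment.
  a·b = 4 states
  c | a·b = 8 states
  a | b = 6 states
  (c | a·b)·(a | b)·a = 16 states
  ((c | a·b)·(a | b)·a)* = 18 states
  b·b·((c | a·b)·(a | b)·a)* = 22 states

22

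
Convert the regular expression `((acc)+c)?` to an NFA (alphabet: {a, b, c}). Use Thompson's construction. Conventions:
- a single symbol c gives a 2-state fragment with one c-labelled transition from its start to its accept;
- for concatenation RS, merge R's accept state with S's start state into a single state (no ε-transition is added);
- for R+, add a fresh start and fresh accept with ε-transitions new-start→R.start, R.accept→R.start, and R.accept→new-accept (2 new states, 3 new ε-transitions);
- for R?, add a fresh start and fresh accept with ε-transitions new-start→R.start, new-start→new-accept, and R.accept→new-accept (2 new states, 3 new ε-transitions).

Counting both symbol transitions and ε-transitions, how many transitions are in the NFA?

Recursing over subexpressions:
Each of the 4 symbol leaves contributes 1 transition (1 symbol, 0 ε).
  acc : 3 transitions (3 symbol, 0 ε)
  (acc)+ : 6 transitions (3 symbol, 3 ε)
  (acc)+c : 7 transitions (4 symbol, 3 ε)
  ((acc)+c)? : 10 transitions (4 symbol, 6 ε)

10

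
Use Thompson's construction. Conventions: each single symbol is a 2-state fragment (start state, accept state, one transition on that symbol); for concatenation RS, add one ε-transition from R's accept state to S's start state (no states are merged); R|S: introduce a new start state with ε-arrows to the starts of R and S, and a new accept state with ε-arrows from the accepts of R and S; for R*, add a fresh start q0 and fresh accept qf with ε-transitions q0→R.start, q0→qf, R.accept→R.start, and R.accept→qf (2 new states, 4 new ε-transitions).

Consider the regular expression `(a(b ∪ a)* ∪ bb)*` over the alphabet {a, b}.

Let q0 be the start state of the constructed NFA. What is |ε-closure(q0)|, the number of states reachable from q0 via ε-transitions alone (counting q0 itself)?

5

Compute the ε-closure size of each fragment's start state recursively; a symbol fragment's start has no outgoing ε-edge, so its closure is just itself (size 1).
  b ∪ a : new start ε-reaches every alternative's start; none of them accept ε, so the new accept is not reached: |ε-closure| = 1 + 1 + 1 = 3
  (b ∪ a)* : the star's fresh start ε-reaches both the body's start and the fresh accept: |ε-closure| = 2 + 3 = 5
  a(b ∪ a)* : |ε-closure| equals the left operand's closure size = 1 (its accept is not ε-reachable, so the closure stops there)
  bb : |ε-closure| equals the left operand's closure size = 1 (its accept is not ε-reachable, so the closure stops there)
  a(b ∪ a)* ∪ bb : new start ε-reaches every alternative's start; none of them accept ε, so the new accept is not reached: |ε-closure| = 1 + 1 + 1 = 3
  (a(b ∪ a)* ∪ bb)* : |ε-closure| = 1 (new start) + 3 (body) + 1 (new accept) = 5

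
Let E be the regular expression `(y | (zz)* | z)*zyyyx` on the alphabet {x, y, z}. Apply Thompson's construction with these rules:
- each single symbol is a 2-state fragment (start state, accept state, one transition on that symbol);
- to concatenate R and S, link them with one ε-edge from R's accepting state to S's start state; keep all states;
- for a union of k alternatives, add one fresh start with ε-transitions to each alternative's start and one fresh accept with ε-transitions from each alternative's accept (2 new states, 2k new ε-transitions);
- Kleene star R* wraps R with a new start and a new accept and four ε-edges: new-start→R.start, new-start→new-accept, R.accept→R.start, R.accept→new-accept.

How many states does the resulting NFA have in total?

24

Bottom-up over the parse tree:
Each of the 9 symbol leaves contributes a 2-state fragment.
  zz → 4 states
  (zz)* → 6 states
  y | (zz)* | z → 12 states
  (y | (zz)* | z)* → 14 states
  (y | (zz)* | z)*zyyyx → 24 states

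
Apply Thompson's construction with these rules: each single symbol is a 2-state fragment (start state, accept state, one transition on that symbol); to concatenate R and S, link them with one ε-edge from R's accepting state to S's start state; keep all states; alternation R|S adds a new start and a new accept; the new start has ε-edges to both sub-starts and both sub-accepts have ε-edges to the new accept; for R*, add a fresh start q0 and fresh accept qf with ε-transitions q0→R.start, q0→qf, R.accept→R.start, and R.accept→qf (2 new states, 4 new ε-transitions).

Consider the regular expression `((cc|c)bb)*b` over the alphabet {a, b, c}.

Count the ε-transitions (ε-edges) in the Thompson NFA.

Building bottom-up:
Each of the 6 symbol leaves contributes 0 ε-transitions.
  cc : 1 ε-transition
  cc|c : 5 ε-transitions
  (cc|c)bb : 7 ε-transitions
  ((cc|c)bb)* : 11 ε-transitions
  ((cc|c)bb)*b : 12 ε-transitions

12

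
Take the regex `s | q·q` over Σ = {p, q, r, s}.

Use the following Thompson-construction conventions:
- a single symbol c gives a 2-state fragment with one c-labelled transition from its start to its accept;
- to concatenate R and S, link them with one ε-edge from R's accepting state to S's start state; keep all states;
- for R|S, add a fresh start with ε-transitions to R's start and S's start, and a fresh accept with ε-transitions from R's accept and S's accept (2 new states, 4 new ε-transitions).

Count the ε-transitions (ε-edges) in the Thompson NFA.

5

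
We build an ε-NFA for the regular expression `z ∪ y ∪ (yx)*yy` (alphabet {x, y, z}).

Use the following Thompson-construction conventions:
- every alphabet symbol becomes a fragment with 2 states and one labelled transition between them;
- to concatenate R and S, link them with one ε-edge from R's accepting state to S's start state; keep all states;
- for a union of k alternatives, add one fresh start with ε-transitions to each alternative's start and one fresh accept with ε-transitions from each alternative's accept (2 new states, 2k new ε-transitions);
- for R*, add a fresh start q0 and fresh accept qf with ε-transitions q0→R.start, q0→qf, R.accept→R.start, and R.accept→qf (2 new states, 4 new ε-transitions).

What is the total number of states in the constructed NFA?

16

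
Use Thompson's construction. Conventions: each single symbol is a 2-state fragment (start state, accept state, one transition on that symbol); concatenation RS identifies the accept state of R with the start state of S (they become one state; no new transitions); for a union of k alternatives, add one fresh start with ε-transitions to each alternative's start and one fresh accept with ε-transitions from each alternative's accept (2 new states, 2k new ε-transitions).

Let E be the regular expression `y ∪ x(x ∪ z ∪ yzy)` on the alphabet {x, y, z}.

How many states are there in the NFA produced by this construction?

By structural recursion:
Each of the 7 symbol leaves contributes a 2-state fragment.
  yzy — 4 states
  x ∪ z ∪ yzy — 10 states
  x(x ∪ z ∪ yzy) — 11 states
  y ∪ x(x ∪ z ∪ yzy) — 15 states

15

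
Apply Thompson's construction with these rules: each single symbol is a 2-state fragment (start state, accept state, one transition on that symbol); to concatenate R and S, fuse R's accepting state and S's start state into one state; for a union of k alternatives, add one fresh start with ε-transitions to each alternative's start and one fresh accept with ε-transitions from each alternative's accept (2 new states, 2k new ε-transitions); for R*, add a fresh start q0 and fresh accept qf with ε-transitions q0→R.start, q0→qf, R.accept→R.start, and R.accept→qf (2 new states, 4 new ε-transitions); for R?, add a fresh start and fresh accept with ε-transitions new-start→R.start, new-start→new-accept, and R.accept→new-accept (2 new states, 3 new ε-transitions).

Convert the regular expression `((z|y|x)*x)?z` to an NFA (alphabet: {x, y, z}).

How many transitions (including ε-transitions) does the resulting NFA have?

18

Building bottom-up:
Each of the 5 symbol leaves contributes 1 transition (1 symbol, 0 ε).
  z|y|x = 9 transitions (3 symbol, 6 ε)
  (z|y|x)* = 13 transitions (3 symbol, 10 ε)
  (z|y|x)*x = 14 transitions (4 symbol, 10 ε)
  ((z|y|x)*x)? = 17 transitions (4 symbol, 13 ε)
  ((z|y|x)*x)?z = 18 transitions (5 symbol, 13 ε)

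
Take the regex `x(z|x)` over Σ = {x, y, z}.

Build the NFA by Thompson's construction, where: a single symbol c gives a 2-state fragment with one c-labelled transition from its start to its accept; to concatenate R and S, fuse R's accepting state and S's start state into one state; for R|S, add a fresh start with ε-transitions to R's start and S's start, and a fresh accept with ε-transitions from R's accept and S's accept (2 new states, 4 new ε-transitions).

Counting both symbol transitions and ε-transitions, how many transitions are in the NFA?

7

Bottom-up over the parse tree:
Each of the 3 symbol leaves contributes 1 transition (1 symbol, 0 ε).
  z|x = 6 transitions (2 symbol, 4 ε)
  x(z|x) = 7 transitions (3 symbol, 4 ε)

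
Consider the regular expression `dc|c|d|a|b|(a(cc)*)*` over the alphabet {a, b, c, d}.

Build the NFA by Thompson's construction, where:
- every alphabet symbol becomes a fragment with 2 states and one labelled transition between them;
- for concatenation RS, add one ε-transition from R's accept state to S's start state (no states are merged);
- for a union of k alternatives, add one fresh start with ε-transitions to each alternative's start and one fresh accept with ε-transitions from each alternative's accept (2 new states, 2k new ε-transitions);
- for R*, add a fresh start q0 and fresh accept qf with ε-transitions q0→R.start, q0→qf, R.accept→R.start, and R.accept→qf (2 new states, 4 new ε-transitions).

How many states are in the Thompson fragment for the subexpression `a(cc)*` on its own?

8

Fragment for `a(cc)*`:
Each of the 3 symbol leaves contributes a 2-state fragment.
  cc — 4 states
  (cc)* — 6 states
  a(cc)* — 8 states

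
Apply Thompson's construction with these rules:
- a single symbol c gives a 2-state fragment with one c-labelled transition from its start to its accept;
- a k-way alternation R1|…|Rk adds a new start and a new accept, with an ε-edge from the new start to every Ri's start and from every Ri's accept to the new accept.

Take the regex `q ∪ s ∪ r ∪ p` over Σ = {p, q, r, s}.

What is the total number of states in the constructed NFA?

10

Recursing over subexpressions:
Each of the 4 symbol leaves contributes a 2-state fragment.
  q ∪ s ∪ r ∪ p : 10 states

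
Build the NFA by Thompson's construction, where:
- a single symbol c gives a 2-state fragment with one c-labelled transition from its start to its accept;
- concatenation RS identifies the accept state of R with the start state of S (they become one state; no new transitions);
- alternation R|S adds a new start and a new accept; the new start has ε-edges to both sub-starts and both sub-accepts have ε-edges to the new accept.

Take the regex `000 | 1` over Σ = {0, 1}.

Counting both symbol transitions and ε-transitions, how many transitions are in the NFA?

Recursing over subexpressions:
Each of the 4 symbol leaves contributes 1 transition (1 symbol, 0 ε).
  000 → 3 transitions (3 symbol, 0 ε)
  000 | 1 → 8 transitions (4 symbol, 4 ε)

8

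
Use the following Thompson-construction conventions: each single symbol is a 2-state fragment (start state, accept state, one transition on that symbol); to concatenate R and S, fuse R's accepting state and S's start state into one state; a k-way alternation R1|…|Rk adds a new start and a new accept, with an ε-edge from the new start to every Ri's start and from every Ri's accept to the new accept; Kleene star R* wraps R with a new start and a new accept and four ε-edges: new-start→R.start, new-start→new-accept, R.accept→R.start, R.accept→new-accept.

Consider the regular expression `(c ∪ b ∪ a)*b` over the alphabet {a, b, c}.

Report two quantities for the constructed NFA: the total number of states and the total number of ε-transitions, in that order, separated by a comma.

Bottom-up over the parse tree:
Each of the 4 symbol leaves contributes 2 states and 0 ε-transitions.
  c ∪ b ∪ a — 8 states, 6 ε-transitions
  (c ∪ b ∪ a)* — 10 states, 10 ε-transitions
  (c ∪ b ∪ a)*b — 11 states, 10 ε-transitions

11, 10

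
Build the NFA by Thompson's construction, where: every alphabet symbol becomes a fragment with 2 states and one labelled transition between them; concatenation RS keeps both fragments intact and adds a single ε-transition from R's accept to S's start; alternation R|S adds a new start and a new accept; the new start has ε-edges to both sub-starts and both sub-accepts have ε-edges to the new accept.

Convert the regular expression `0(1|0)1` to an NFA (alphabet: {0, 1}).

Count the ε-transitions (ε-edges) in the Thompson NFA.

6

Recursing over subexpressions:
Each of the 4 symbol leaves contributes 0 ε-transitions.
  1|0 = 4 ε-transitions
  0(1|0)1 = 6 ε-transitions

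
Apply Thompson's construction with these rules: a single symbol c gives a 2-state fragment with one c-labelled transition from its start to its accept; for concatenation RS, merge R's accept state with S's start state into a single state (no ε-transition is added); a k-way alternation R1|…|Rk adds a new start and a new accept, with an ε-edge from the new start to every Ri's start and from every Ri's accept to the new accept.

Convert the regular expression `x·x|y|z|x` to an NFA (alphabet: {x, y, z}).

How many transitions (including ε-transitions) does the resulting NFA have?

By structural recursion:
Each of the 5 symbol leaves contributes 1 transition (1 symbol, 0 ε).
  x·x — 2 transitions (2 symbol, 0 ε)
  x·x|y|z|x — 13 transitions (5 symbol, 8 ε)

13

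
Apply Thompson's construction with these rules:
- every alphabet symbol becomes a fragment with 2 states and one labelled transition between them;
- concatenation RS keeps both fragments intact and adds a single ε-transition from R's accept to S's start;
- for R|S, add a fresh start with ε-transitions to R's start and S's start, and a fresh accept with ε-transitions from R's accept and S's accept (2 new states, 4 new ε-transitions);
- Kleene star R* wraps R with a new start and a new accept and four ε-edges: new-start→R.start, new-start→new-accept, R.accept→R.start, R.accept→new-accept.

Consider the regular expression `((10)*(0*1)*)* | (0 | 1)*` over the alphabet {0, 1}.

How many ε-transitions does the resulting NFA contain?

31

Bottom-up over the parse tree:
Each of the 6 symbol leaves contributes 0 ε-transitions.
  10 — 1 ε-transition
  (10)* — 5 ε-transitions
  0* — 4 ε-transitions
  0*1 — 5 ε-transitions
  (0*1)* — 9 ε-transitions
  (10)*(0*1)* — 15 ε-transitions
  ((10)*(0*1)*)* — 19 ε-transitions
  0 | 1 — 4 ε-transitions
  (0 | 1)* — 8 ε-transitions
  ((10)*(0*1)*)* | (0 | 1)* — 31 ε-transitions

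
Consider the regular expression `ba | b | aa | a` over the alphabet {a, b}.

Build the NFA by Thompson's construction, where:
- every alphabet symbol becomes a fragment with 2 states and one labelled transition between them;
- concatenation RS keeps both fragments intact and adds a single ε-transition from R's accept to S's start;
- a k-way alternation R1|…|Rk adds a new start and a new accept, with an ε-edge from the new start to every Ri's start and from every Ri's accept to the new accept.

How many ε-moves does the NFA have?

10

Building bottom-up:
Each of the 6 symbol leaves contributes 0 ε-transitions.
  ba — 1 ε-transition
  aa — 1 ε-transition
  ba | b | aa | a — 10 ε-transitions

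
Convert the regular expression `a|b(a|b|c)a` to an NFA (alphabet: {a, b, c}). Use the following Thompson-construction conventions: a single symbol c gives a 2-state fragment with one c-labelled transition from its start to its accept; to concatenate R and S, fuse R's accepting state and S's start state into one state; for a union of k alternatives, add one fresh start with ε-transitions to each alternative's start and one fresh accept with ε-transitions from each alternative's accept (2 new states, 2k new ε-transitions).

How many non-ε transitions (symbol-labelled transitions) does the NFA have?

6

Building bottom-up:
Each of the 6 symbol leaves contributes exactly 1 symbol transition.
  a|b|c = 3 symbol transitions
  b(a|b|c)a = 5 symbol transitions
  a|b(a|b|c)a = 6 symbol transitions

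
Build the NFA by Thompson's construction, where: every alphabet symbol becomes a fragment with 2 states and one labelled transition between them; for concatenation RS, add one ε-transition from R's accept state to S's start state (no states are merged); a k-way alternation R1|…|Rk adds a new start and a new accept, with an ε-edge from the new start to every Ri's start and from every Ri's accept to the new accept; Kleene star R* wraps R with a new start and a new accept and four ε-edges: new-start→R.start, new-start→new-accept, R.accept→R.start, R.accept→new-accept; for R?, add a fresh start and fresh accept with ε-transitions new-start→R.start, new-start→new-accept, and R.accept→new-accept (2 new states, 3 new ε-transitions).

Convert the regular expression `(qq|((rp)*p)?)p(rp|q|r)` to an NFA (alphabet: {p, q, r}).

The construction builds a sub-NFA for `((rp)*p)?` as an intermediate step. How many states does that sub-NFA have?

10

Fragment for `((rp)*p)?`:
Each of the 3 symbol leaves contributes a 2-state fragment.
  rp = 4 states
  (rp)* = 6 states
  (rp)*p = 8 states
  ((rp)*p)? = 10 states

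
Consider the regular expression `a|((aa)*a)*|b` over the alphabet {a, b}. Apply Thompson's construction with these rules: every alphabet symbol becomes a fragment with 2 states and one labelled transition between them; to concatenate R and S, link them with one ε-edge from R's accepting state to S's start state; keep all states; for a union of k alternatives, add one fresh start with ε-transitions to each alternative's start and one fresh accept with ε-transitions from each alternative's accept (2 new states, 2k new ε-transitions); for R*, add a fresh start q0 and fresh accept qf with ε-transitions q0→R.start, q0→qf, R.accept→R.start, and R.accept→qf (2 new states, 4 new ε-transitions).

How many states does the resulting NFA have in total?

16

Per subexpression:
Each of the 5 symbol leaves contributes a 2-state fragment.
  aa → 4 states
  (aa)* → 6 states
  (aa)*a → 8 states
  ((aa)*a)* → 10 states
  a|((aa)*a)*|b → 16 states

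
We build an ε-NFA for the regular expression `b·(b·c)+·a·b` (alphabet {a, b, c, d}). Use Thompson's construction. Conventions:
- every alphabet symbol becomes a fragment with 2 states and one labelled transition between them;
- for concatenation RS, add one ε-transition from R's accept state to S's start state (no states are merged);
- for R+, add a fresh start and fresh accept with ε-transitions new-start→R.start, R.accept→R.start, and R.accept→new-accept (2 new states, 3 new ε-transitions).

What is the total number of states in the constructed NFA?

Per subexpression:
Each of the 5 symbol leaves contributes a 2-state fragment.
  b·c → 4 states
  (b·c)+ → 6 states
  b·(b·c)+·a·b → 12 states

12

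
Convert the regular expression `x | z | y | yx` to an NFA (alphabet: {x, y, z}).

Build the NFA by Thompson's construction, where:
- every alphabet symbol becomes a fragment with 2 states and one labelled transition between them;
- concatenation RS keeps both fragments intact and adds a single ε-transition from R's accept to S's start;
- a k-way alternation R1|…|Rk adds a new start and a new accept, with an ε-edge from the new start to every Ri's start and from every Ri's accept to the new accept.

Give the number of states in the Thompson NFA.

Per subexpression:
Each of the 5 symbol leaves contributes a 2-state fragment.
  yx : 4 states
  x | z | y | yx : 12 states

12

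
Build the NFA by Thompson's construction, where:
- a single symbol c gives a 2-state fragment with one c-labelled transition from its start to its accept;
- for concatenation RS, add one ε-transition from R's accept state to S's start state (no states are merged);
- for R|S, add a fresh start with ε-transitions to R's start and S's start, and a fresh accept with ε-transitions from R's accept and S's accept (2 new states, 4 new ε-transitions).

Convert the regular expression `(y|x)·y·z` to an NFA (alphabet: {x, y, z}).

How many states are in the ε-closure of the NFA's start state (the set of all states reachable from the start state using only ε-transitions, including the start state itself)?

Compute the ε-closure size of each fragment's start state recursively; a symbol fragment's start has no outgoing ε-edge, so its closure is just itself (size 1).
  y|x → new start ε-reaches every alternative's start; none of them accept ε, so the new accept is not reached: |ε-closure| = 1 + 1 + 1 = 3
  (y|x)·y·z → |ε-closure| equals the left operand's closure size = 3 (its accept is not ε-reachable, so the closure stops there)

3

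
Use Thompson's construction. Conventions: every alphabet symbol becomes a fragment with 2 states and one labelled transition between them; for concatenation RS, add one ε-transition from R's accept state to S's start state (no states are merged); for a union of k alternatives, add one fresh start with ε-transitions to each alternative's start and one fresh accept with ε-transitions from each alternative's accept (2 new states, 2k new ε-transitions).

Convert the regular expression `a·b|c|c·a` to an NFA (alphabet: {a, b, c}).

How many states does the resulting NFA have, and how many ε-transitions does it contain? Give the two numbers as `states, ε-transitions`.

12, 8

By structural recursion:
Each of the 5 symbol leaves contributes 2 states and 0 ε-transitions.
  a·b : 4 states, 1 ε-transition
  c·a : 4 states, 1 ε-transition
  a·b|c|c·a : 12 states, 8 ε-transitions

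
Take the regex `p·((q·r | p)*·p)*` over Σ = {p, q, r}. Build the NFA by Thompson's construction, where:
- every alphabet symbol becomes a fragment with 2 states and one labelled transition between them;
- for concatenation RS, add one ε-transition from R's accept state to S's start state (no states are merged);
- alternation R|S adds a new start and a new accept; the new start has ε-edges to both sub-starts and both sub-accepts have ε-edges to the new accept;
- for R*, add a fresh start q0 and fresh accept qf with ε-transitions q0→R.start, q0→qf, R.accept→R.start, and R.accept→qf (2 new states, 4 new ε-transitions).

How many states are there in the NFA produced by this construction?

By structural recursion:
Each of the 5 symbol leaves contributes a 2-state fragment.
  q·r : 4 states
  q·r | p : 8 states
  (q·r | p)* : 10 states
  (q·r | p)*·p : 12 states
  ((q·r | p)*·p)* : 14 states
  p·((q·r | p)*·p)* : 16 states

16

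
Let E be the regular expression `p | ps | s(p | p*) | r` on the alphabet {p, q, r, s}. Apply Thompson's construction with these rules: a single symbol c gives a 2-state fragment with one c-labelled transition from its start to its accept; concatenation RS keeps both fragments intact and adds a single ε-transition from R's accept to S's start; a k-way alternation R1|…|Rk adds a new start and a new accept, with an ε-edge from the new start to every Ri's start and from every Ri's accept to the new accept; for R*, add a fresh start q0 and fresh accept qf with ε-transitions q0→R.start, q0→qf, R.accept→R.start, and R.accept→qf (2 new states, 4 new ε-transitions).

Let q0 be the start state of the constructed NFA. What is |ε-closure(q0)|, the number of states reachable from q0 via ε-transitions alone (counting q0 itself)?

5

Compute the ε-closure size of each fragment's start state recursively; a symbol fragment's start has no outgoing ε-edge, so its closure is just itself (size 1).
  ps → |ε-closure| equals the left operand's closure size = 1 (its accept is not ε-reachable, so the closure stops there)
  p* → new start has ε-edges to the inner start and to the new accept, so |ε-closure| = 2 + 1 = 3
  p | p* → |ε-closure| = 1 (new start) + (1 + 3) + 1 (new accept, since some branch ε-reaches its own accept) = 6
  s(p | p*) → |ε-closure| equals the left operand's closure size = 1 (its accept is not ε-reachable, so the closure stops there)
  p | ps | s(p | p*) | r → new start ε-reaches every alternative's start; none of them accept ε, so the new accept is not reached: |ε-closure| = 1 + 1 + 1 + 1 + 1 = 5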